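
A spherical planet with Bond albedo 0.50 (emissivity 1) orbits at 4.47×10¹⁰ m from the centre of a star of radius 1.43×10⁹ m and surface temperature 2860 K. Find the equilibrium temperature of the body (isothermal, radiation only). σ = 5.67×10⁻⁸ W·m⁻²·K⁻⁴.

The star's surface emits σT_*⁴; at distance d the flux is S = σT_*⁴(R_*/d)².
S = 5.67×10⁻⁸·(2860)⁴·(1.43×10⁹/4.47×10¹⁰)² = 3882 W/m².
For an isothermal sphere T⁴ = (1−a)S/(4σ) = 8.559×10⁹ K⁴.

T ≈ 304 K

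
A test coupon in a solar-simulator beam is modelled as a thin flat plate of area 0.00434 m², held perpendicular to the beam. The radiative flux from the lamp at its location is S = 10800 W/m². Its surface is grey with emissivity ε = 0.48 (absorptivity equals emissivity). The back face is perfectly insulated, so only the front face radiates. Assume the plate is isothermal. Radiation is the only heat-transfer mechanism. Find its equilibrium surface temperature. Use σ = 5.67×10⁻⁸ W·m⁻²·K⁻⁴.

T ≈ 661 K

At equilibrium, absorbed power = emitted power.
Absorbing cross-section = A = 0.004340 m²; emitting surface = A = 0.004340 m² (ratio 1).
εS·A_cross = εσ·A_surf·T⁴  ⇒  T⁴ = S/(1σ)   (ε cancels).
T⁴ = 10800/(1·5.67×10⁻⁸) = 1.905×10¹¹ K⁴.
T = (1.905×10¹¹)^(1/4).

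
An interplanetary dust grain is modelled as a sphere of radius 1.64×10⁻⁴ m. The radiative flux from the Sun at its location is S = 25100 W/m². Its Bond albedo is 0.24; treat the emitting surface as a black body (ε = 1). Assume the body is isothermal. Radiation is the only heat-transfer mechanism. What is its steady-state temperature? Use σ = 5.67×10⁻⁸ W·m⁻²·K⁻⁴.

T ≈ 539 K

At equilibrium, absorbed power = emitted power.
Absorbing cross-section = πr² = 8.450×10⁻⁸ m²; emitting surface = 4πr² = 3.380×10⁻⁷ m² (ratio 4).
(1−a)S·A_cross = εσ·A_surf·T⁴  ⇒  T⁴ = (1−a)S/(4σ).
T⁴ = 0.760·25100/(4·5.67×10⁻⁸) = 8.411×10¹⁰ K⁴.
T = (8.411×10¹⁰)^(1/4).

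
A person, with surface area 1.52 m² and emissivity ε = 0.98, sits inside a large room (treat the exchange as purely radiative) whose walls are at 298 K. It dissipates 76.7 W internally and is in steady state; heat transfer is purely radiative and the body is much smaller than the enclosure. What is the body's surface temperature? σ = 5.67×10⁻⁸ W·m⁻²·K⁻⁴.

T ≈ 306 K

For a small grey body in a large enclosure, net radiated power = εσA(T⁴ − T_w⁴).
Steady state: P = εσA(T⁴ − T_w⁴) with A = 1.52 m².
T⁴ = P/(εσA) + T_w⁴ = 76.7/(0.98·5.67×10⁻⁸·1.520) + (298)⁴
    = 9.081×10⁸ + 7.886×10⁹ = 8.794×10⁹ K⁴.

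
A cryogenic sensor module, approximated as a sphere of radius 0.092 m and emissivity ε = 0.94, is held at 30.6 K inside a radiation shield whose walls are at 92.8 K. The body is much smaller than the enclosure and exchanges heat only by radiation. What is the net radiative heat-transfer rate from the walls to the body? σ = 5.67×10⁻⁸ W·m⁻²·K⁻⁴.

For a small grey body in a large enclosure: P_net = εσA(T_body⁴ − T_wall⁴).
A = 4πr² = 0.1064 m²; T_body⁴ − T_wall⁴ = 8.768×10⁵ − 7.416×10⁷ = -7.329×10⁷ K⁴.
|P_net| = 0.94·5.67×10⁻⁸·0.1064·7.329×10⁷.

P_net ≈ 0.415 W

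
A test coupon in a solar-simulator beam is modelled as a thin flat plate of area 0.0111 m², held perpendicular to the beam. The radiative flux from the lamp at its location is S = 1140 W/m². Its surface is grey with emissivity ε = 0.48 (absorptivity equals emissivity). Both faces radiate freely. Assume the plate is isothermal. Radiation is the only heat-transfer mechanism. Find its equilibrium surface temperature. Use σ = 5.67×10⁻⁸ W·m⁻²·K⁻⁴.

T ≈ 317 K

At equilibrium, absorbed power = emitted power.
Absorbing cross-section = A = 0.01110 m²; emitting surface = 2A = 0.02220 m² (ratio 2).
εS·A_cross = εσ·A_surf·T⁴  ⇒  T⁴ = S/(2σ)   (ε cancels).
T⁴ = 1140/(2·5.67×10⁻⁸) = 1.005×10¹⁰ K⁴.
T = (1.005×10¹⁰)^(1/4).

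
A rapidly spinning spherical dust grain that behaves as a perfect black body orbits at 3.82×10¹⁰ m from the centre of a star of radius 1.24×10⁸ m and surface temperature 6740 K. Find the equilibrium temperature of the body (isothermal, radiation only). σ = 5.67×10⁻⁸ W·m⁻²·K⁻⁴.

The star's surface emits σT_*⁴; at distance d the flux is S = σT_*⁴(R_*/d)².
S = 5.67×10⁻⁸·(6740)⁴·(1.24×10⁸/3.82×10¹⁰)² = 1233 W/m².
For an isothermal sphere T⁴ = (1−a)S/(4σ) = 5.436×10⁹ K⁴.

T ≈ 272 K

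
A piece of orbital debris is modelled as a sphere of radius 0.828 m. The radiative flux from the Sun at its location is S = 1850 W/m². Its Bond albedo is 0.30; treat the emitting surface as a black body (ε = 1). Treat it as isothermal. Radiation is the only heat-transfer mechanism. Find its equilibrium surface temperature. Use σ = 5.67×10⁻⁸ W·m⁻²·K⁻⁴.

T ≈ 275 K

At equilibrium, absorbed power = emitted power.
Absorbing cross-section = πr² = 2.154 m²; emitting surface = 4πr² = 8.615 m² (ratio 4).
(1−a)S·A_cross = εσ·A_surf·T⁴  ⇒  T⁴ = (1−a)S/(4σ).
T⁴ = 0.700·1850/(4·5.67×10⁻⁸) = 5.710×10⁹ K⁴.
T = (5.710×10⁹)^(1/4).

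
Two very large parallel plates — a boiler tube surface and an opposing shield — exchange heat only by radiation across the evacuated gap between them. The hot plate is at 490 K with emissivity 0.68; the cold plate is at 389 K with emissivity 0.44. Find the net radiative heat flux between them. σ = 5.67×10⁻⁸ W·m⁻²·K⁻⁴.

q ≈ 718 W/m²

For two infinite grey parallel plates, q = σ(T₁⁴ − T₂⁴)/(1/ε₁ + 1/ε₂ − 1).
T₁⁴ − T₂⁴ = 5.765×10¹⁰ − 2.290×10¹⁰ = 3.475×10¹⁰ K⁴.
1/ε₁ + 1/ε₂ − 1 = 1.471 + 2.273 − 1 = 2.743.
q = 5.67×10⁻⁸ × 3.475×10¹⁰ / 2.743.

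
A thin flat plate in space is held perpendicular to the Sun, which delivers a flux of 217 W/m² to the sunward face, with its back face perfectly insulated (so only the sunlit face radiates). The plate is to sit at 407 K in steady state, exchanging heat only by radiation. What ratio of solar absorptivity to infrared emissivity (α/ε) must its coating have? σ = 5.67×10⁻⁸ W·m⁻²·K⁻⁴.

Balance: αS·A = εσ·1A·T⁴ ⇒ α/ε = σT⁴/S.
α/ε = 5.67×10⁻⁸·(407)⁴/217 = 5.67×10⁻⁸·2.744×10¹⁰/217.

α/ε ≈ 7.17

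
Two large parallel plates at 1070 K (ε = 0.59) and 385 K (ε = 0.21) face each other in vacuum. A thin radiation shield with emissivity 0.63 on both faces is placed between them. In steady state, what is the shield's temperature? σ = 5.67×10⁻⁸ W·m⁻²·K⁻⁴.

In steady state the net flux on the hot side equals that on the cold side.
σ(T₁⁴−T_s⁴)/D₁ = σ(T_s⁴−T₂⁴)/D₂, with D₁ = 1/ε₁+1/ε_s−1 = 2.282, D₂ = 1/ε_s+1/ε₂−1 = 5.349.
Solve for T_s⁴: T_s⁴ = (D₂·T₁⁴ + D₁·T₂⁴)/(D₁+D₂) = 9.254×10¹¹ K⁴.

T_s ≈ 981 K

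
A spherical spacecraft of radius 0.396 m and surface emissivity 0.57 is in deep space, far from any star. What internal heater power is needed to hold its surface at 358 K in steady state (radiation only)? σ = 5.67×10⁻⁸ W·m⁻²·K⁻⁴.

P = εσ·4πr²·T⁴.
4πr² = 1.971 m²; T⁴ = 1.643×10¹⁰ K⁴.
P = 0.57·5.67×10⁻⁸·1.971·1.643×10¹⁰.

P ≈ 1050 W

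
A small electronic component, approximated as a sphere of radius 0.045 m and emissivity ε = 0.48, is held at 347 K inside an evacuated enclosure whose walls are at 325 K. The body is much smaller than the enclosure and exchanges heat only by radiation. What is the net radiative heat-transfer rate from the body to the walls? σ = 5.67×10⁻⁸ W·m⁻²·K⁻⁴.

P_net ≈ 2.31 W

For a small grey body in a large enclosure: P_net = εσA(T_body⁴ − T_wall⁴).
A = 4πr² = 0.02545 m²; T_body⁴ − T_wall⁴ = 1.450×10¹⁰ − 1.116×10¹⁰ = 3.342×10⁹ K⁴.
|P_net| = 0.48·5.67×10⁻⁸·0.02545·3.342×10⁹.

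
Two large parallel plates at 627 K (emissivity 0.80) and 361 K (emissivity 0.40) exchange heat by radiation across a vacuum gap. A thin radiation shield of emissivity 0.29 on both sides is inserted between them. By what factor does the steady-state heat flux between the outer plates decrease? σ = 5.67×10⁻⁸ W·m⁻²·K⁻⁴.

factor ≈ 3.14

Without shield: q₀ = σΔ(T⁴)/(1/ε₁+1/ε₂−1) with denominator 2.750.
With shield the two gaps are in series; the resistances add: (1/ε₁+1/ε_s−1)+(1/ε_s+1/ε₂−1) = 3.698+4.948 = 8.647.
Heat-flux ratio q₀/q = 8.647/2.750.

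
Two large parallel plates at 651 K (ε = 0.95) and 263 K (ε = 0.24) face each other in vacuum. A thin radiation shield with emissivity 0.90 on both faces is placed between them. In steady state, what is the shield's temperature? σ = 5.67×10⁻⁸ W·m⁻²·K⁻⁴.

T_s ≈ 614 K

In steady state the net flux on the hot side equals that on the cold side.
σ(T₁⁴−T_s⁴)/D₁ = σ(T_s⁴−T₂⁴)/D₂, with D₁ = 1/ε₁+1/ε_s−1 = 1.164, D₂ = 1/ε_s+1/ε₂−1 = 4.278.
Solve for T_s⁴: T_s⁴ = (D₂·T₁⁴ + D₁·T₂⁴)/(D₁+D₂) = 1.422×10¹¹ K⁴.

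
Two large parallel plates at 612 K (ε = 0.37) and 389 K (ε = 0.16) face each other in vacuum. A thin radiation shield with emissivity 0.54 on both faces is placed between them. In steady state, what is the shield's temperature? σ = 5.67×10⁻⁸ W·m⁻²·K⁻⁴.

T_s ≈ 564 K

In steady state the net flux on the hot side equals that on the cold side.
σ(T₁⁴−T_s⁴)/D₁ = σ(T_s⁴−T₂⁴)/D₂, with D₁ = 1/ε₁+1/ε_s−1 = 3.555, D₂ = 1/ε_s+1/ε₂−1 = 7.102.
Solve for T_s⁴: T_s⁴ = (D₂·T₁⁴ + D₁·T₂⁴)/(D₁+D₂) = 1.011×10¹¹ K⁴.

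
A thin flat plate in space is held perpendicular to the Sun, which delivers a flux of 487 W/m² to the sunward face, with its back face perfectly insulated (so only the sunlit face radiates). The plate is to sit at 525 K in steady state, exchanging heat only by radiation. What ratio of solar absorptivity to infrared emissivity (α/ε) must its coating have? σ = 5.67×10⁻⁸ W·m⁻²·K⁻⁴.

α/ε ≈ 8.84

Balance: αS·A = εσ·1A·T⁴ ⇒ α/ε = σT⁴/S.
α/ε = 5.67×10⁻⁸·(525)⁴/487 = 5.67×10⁻⁸·7.597×10¹⁰/487.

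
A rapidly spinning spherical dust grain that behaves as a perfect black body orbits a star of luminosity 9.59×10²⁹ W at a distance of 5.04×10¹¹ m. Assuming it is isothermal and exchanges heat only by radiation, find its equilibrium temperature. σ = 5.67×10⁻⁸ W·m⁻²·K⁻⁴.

T ≈ 1070 K

First find the stellar flux at distance d: S = L/(4πd²) = 9.59×10²⁹/(4π·(5.04×10¹¹)²) = 3.004×10⁵ W/m².
For an isothermal sphere, absorbed (1−a)S·πr² = emitted σ·4πr²·T⁴, so T⁴ = (1−a)S/(4σ).
T⁴ = 1.00·3.004×10⁵/(4·5.67×10⁻⁸) = 1.325×10¹² K⁴.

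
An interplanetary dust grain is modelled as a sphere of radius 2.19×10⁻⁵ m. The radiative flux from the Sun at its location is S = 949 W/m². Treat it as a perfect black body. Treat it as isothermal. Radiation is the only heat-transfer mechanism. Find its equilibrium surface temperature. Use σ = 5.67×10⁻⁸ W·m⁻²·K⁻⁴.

T ≈ 254 K

At equilibrium, absorbed power = emitted power.
Absorbing cross-section = πr² = 1.507×10⁻⁹ m²; emitting surface = 4πr² = 6.027×10⁻⁹ m² (ratio 4).
S·A_cross = εσ·A_surf·T⁴  ⇒  T⁴ = S/(4σ).
T⁴ = 1.00·949/(4·5.67×10⁻⁸) = 4.184×10⁹ K⁴.
T = (4.184×10⁹)^(1/4).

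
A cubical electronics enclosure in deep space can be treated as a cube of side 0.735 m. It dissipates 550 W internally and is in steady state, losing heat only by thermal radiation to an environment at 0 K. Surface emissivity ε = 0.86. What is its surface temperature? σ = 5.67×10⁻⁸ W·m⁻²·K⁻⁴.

Steady state: internal power = radiated power, P = εσA T⁴.
Radiating area A = 6L² = 3.241 m².
T⁴ = P/(εσA) = 550/(0.86·5.67×10⁻⁸·3.241) = 3.480×10⁹ K⁴.
T = (3.480×10⁹)^(1/4).

T ≈ 243 K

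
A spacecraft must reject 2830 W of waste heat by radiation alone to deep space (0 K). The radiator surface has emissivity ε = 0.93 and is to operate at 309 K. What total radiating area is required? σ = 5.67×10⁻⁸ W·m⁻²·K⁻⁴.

P = εσA T⁴ ⇒ A = P/(εσT⁴).
T⁴ = 9.117×10⁹ K⁴.
A = 2830/(0.93 × 5.67×10⁻⁸ × 9.117×10⁹).

A ≈ 5.89 m²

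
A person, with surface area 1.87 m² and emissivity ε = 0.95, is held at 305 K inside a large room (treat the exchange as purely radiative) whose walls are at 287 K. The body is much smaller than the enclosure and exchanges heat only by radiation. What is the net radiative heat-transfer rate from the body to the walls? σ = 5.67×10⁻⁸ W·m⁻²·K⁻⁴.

P_net ≈ 188 W

For a small grey body in a large enclosure: P_net = εσA(T_body⁴ − T_wall⁴).
A = 1.87 m²; T_body⁴ − T_wall⁴ = 8.654×10⁹ − 6.785×10⁹ = 1.869×10⁹ K⁴.
|P_net| = 0.95·5.67×10⁻⁸·1.870·1.869×10⁹.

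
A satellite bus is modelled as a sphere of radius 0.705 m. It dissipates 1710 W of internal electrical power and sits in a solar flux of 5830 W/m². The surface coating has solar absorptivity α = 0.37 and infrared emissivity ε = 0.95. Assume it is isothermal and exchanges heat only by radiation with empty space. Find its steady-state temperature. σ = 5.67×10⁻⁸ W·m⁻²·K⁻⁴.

At steady state, absorbed solar power + internal power = radiated power.
Absorbed: α·S·A_cross = 0.37·5830·1.561 = 3368 W (cross-section πr²).
Total input = 3368 + 1710 = 5078 W.
Radiated: εσ·A_surf·T⁴ with A_surf = 4πr² = 6.246 m².
T⁴ = 5078/(0.95·5.67×10⁻⁸·6.246) = 1.509×10¹⁰ K⁴.

T ≈ 351 K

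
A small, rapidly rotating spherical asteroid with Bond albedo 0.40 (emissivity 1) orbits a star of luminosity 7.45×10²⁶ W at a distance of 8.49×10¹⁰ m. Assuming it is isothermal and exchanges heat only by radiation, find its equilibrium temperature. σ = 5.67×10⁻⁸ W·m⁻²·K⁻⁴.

T ≈ 384 K

First find the stellar flux at distance d: S = L/(4πd²) = 7.45×10²⁶/(4π·(8.49×10¹⁰)²) = 8225 W/m².
For an isothermal sphere, absorbed (1−a)S·πr² = emitted σ·4πr²·T⁴, so T⁴ = (1−a)S/(4σ).
T⁴ = 0.600·8225/(4·5.67×10⁻⁸) = 2.176×10¹⁰ K⁴.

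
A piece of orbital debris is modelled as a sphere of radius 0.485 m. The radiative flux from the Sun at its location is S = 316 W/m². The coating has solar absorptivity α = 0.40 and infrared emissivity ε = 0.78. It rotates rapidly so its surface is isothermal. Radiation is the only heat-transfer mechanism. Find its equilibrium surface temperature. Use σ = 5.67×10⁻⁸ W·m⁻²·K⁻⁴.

At equilibrium, absorbed power = emitted power.
Absorbing cross-section = πr² = 0.7390 m²; emitting surface = 4πr² = 2.956 m² (ratio 4).
αS·A_cross = εσ·A_surf·T⁴  ⇒  T⁴ = αS/(ε·4σ).
T⁴ = 0.400·316/(0.78·4·5.67×10⁻⁸) = 7.145×10⁸ K⁴.
T = (7.145×10⁸)^(1/4).

T ≈ 163 K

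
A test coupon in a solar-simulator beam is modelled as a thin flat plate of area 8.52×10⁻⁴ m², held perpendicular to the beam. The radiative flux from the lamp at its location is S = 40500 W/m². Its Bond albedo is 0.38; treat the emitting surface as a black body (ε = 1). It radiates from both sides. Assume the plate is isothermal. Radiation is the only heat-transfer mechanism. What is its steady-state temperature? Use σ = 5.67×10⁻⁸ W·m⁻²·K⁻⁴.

At equilibrium, absorbed power = emitted power.
Absorbing cross-section = A = 8.520×10⁻⁴ m²; emitting surface = 2A = 0.001704 m² (ratio 2).
(1−a)S·A_cross = εσ·A_surf·T⁴  ⇒  T⁴ = (1−a)S/(2σ).
T⁴ = 0.620·40500/(2·5.67×10⁻⁸) = 2.214×10¹¹ K⁴.
T = (2.214×10¹¹)^(1/4).

T ≈ 686 K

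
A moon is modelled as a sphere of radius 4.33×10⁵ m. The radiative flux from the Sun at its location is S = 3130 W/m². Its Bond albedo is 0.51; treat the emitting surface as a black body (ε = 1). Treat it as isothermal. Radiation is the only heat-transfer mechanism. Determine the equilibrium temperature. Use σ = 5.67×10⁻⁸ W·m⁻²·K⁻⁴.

At equilibrium, absorbed power = emitted power.
Absorbing cross-section = πr² = 5.890×10¹¹ m²; emitting surface = 4πr² = 2.356×10¹² m² (ratio 4).
(1−a)S·A_cross = εσ·A_surf·T⁴  ⇒  T⁴ = (1−a)S/(4σ).
T⁴ = 0.490·3130/(4·5.67×10⁻⁸) = 6.762×10⁹ K⁴.
T = (6.762×10⁹)^(1/4).

T ≈ 287 K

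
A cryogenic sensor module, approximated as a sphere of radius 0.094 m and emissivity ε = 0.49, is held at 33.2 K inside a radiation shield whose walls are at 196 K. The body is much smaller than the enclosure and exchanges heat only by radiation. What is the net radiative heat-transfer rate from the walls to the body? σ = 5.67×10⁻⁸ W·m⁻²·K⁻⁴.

For a small grey body in a large enclosure: P_net = εσA(T_body⁴ − T_wall⁴).
A = 4πr² = 0.1110 m²; T_body⁴ − T_wall⁴ = 1.215×10⁶ − 1.476×10⁹ = -1.475×10⁹ K⁴.
|P_net| = 0.49·5.67×10⁻⁸·0.1110·1.475×10⁹.

P_net ≈ 4.55 W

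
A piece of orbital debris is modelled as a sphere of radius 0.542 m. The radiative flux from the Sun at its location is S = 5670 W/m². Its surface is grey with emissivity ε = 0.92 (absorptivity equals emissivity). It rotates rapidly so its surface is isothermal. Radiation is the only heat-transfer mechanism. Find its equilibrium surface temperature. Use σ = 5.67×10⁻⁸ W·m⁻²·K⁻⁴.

At equilibrium, absorbed power = emitted power.
Absorbing cross-section = πr² = 0.9229 m²; emitting surface = 4πr² = 3.692 m² (ratio 4).
εS·A_cross = εσ·A_surf·T⁴  ⇒  T⁴ = S/(4σ)   (ε cancels).
T⁴ = 5670/(4·5.67×10⁻⁸) = 2.500×10¹⁰ K⁴.
T = (2.500×10¹⁰)^(1/4).

T ≈ 398 K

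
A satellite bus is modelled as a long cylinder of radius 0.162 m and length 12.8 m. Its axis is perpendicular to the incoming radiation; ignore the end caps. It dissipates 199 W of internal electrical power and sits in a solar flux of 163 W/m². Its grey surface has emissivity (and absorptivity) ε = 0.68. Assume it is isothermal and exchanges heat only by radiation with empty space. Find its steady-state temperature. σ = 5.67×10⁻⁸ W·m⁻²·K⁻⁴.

At steady state, absorbed solar power + internal power = radiated power.
Absorbed: α·S·A_cross = 0.68·163·4.147 = 459.7 W (cross-section 2rL).
Total input = 459.7 + 199 = 658.7 W.
Radiated: εσ·A_surf·T⁴ with A_surf = 2πrL = 13.03 m².
T⁴ = 658.7/(0.68·5.67×10⁻⁸·13.03) = 1.311×10⁹ K⁴.

T ≈ 190 K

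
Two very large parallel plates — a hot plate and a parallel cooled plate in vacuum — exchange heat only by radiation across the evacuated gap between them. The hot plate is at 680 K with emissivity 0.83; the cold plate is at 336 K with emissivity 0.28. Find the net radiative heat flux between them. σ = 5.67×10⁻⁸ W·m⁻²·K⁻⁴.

q ≈ 3020 W/m²

For two infinite grey parallel plates, q = σ(T₁⁴ − T₂⁴)/(1/ε₁ + 1/ε₂ − 1).
T₁⁴ − T₂⁴ = 2.138×10¹¹ − 1.275×10¹⁰ = 2.011×10¹¹ K⁴.
1/ε₁ + 1/ε₂ − 1 = 1.205 + 3.571 − 1 = 3.776.
q = 5.67×10⁻⁸ × 2.011×10¹¹ / 3.776.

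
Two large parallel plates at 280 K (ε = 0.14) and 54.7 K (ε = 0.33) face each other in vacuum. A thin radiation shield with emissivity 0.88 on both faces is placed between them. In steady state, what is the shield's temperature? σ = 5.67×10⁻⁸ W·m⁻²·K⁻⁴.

In steady state the net flux on the hot side equals that on the cold side.
σ(T₁⁴−T_s⁴)/D₁ = σ(T_s⁴−T₂⁴)/D₂, with D₁ = 1/ε₁+1/ε_s−1 = 7.279, D₂ = 1/ε_s+1/ε₂−1 = 3.167.
Solve for T_s⁴: T_s⁴ = (D₂·T₁⁴ + D₁·T₂⁴)/(D₁+D₂) = 1.870×10⁹ K⁴.

T_s ≈ 208 K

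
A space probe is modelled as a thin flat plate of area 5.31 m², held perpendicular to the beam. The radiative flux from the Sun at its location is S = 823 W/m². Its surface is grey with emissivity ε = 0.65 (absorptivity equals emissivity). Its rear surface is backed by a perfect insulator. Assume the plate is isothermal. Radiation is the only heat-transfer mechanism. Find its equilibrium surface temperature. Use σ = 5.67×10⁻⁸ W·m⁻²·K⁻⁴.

At equilibrium, absorbed power = emitted power.
Absorbing cross-section = A = 5.310 m²; emitting surface = A = 5.310 m² (ratio 1).
εS·A_cross = εσ·A_surf·T⁴  ⇒  T⁴ = S/(1σ)   (ε cancels).
T⁴ = 823/(1·5.67×10⁻⁸) = 1.451×10¹⁰ K⁴.
T = (1.451×10¹⁰)^(1/4).

T ≈ 347 K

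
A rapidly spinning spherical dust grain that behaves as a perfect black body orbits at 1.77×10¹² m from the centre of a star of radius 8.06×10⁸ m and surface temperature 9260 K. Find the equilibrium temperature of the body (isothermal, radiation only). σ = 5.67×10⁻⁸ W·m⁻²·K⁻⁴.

T ≈ 140 K

The star's surface emits σT_*⁴; at distance d the flux is S = σT_*⁴(R_*/d)².
S = 5.67×10⁻⁸·(9260)⁴·(8.06×10⁸/1.77×10¹²)² = 86.45 W/m².
For an isothermal sphere T⁴ = (1−a)S/(4σ) = 3.812×10⁸ K⁴.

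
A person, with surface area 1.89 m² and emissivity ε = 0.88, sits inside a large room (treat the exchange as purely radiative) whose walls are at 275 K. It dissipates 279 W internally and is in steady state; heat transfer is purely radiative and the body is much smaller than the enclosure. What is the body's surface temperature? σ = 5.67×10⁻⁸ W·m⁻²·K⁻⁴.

For a small grey body in a large enclosure, net radiated power = εσA(T⁴ − T_w⁴).
Steady state: P = εσA(T⁴ − T_w⁴) with A = 1.89 m².
T⁴ = P/(εσA) + T_w⁴ = 279/(0.88·5.67×10⁻⁸·1.890) + (275)⁴
    = 2.959×10⁹ + 5.719×10⁹ = 8.678×10⁹ K⁴.

T ≈ 305 K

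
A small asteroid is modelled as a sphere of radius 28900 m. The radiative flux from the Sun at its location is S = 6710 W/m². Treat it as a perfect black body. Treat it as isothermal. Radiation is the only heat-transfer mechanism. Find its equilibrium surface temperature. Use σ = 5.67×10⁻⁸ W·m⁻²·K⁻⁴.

At equilibrium, absorbed power = emitted power.
Absorbing cross-section = πr² = 2.624×10⁹ m²; emitting surface = 4πr² = 1.050×10¹⁰ m² (ratio 4).
S·A_cross = εσ·A_surf·T⁴  ⇒  T⁴ = S/(4σ).
T⁴ = 1.00·6710/(4·5.67×10⁻⁸) = 2.959×10¹⁰ K⁴.
T = (2.959×10¹⁰)^(1/4).

T ≈ 415 K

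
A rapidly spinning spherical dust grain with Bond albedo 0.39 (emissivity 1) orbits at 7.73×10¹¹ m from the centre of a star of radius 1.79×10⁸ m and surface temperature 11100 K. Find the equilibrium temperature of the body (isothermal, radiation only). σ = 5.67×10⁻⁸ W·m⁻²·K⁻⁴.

T ≈ 106 K

The star's surface emits σT_*⁴; at distance d the flux is S = σT_*⁴(R_*/d)².
S = 5.67×10⁻⁸·(11100)⁴·(1.79×10⁸/7.73×10¹¹)² = 46.16 W/m².
For an isothermal sphere T⁴ = (1−a)S/(4σ) = 1.241×10⁸ K⁴.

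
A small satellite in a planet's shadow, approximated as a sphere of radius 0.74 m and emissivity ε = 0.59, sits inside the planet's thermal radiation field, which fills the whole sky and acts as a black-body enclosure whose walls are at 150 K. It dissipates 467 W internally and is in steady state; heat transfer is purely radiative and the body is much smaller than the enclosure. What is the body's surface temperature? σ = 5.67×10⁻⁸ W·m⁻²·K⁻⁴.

For a small grey body in a large enclosure, net radiated power = εσA(T⁴ − T_w⁴).
Steady state: P = εσA(T⁴ − T_w⁴) with A = 4πr² = 6.881 m².
T⁴ = P/(εσA) + T_w⁴ = 467/(0.59·5.67×10⁻⁸·6.881) + (150)⁴
    = 2.029×10⁹ + 5.062×10⁸ = 2.535×10⁹ K⁴.

T ≈ 224 K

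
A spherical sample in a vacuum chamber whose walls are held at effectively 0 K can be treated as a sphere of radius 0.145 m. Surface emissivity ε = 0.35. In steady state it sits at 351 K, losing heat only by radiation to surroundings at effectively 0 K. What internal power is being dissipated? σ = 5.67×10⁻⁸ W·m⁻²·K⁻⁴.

P ≈ 79.6 W

Steady state: P = εσA T⁴.
A = 4πr² = 0.2642 m²; T⁴ = (351)⁴ = 1.518×10¹⁰ K⁴.
P = 0.35 × 5.67×10⁻⁸ × 0.2642 × 1.518×10¹⁰.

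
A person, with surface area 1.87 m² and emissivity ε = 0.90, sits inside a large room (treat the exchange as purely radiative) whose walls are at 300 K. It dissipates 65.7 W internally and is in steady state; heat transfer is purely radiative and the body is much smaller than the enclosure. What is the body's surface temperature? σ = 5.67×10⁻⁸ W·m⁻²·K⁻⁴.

For a small grey body in a large enclosure, net radiated power = εσA(T⁴ − T_w⁴).
Steady state: P = εσA(T⁴ − T_w⁴) with A = 1.87 m².
T⁴ = P/(εσA) + T_w⁴ = 65.7/(0.90·5.67×10⁻⁸·1.870) + (300)⁴
    = 6.885×10⁸ + 8.100×10⁹ = 8.788×10⁹ K⁴.

T ≈ 306 K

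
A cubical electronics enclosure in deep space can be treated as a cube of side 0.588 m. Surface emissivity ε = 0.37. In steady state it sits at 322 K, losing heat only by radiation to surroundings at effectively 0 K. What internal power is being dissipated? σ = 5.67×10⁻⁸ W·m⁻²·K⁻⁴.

P ≈ 468 W

Steady state: P = εσA T⁴.
A = 6L² = 2.074 m²; T⁴ = (322)⁴ = 1.075×10¹⁰ K⁴.
P = 0.37 × 5.67×10⁻⁸ × 2.074 × 1.075×10¹⁰.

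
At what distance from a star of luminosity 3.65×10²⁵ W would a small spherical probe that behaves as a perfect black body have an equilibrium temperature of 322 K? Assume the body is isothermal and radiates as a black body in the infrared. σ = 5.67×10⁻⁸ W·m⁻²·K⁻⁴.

For an isothermal black-emitting sphere, (1−a)S·πr² = σ·4πr²·T⁴ ⇒ S = 4σT⁴/(1−a).
S = 4·5.67×10⁻⁸·(322)⁴/1.00 = 2438 W/m².
Flux falls as S = L/(4πd²), so d = √(L/(4πS)) = √(3.65×10²⁵/(4π·2438)).

d ≈ 3.45×10¹⁰ m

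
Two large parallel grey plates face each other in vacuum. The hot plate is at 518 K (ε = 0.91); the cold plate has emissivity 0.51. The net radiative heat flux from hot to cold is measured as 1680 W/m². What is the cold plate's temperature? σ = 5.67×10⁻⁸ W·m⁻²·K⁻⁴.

T₂ ≈ 324 K

q = σ(T₁⁴ − T₂⁴)/(1/ε₁ + 1/ε₂ − 1); denominator = 2.060.
T₂⁴ = T₁⁴ − q·(1/ε₁+1/ε₂−1)/σ = 7.200×10¹⁰ − 1680·2.060/5.67×10⁻⁸
    = 1.097×10¹⁰ K⁴.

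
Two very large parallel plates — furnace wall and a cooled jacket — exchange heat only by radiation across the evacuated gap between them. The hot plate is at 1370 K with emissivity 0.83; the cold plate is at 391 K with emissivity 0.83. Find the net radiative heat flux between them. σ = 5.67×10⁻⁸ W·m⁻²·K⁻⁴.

For two infinite grey parallel plates, q = σ(T₁⁴ − T₂⁴)/(1/ε₁ + 1/ε₂ − 1).
T₁⁴ − T₂⁴ = 3.523×10¹² − 2.337×10¹⁰ = 3.499×10¹² K⁴.
1/ε₁ + 1/ε₂ − 1 = 1.205 + 1.205 − 1 = 1.410.
q = 5.67×10⁻⁸ × 3.499×10¹² / 1.410.

q ≈ 1.41×10⁵ W/m²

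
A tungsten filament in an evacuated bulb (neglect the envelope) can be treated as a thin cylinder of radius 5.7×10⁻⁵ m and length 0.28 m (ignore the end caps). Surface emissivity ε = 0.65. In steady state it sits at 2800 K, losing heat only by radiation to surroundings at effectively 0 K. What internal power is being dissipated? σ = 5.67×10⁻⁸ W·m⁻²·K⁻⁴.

Steady state: P = εσA T⁴.
A = 2πrL = 1.003×10⁻⁴ m²; T⁴ = (2800)⁴ = 6.147×10¹³ K⁴.
P = 0.65 × 5.67×10⁻⁸ × 1.003×10⁻⁴ × 6.147×10¹³.

P ≈ 227 W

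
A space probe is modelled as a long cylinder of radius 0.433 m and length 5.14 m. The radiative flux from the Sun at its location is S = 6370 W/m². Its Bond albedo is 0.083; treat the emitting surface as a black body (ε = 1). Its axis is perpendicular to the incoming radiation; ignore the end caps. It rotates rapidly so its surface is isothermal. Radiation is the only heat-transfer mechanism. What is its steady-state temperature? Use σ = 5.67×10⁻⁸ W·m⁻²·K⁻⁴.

At equilibrium, absorbed power = emitted power.
Absorbing cross-section = 2rL = 4.451 m²; emitting surface = 2πrL = 13.98 m² (ratio π).
(1−a)S·A_cross = εσ·A_surf·T⁴  ⇒  T⁴ = (1−a)S/(πσ).
T⁴ = 0.917·6370/(π·5.67×10⁻⁸) = 3.279×10¹⁰ K⁴.
T = (3.279×10¹⁰)^(1/4).

T ≈ 426 K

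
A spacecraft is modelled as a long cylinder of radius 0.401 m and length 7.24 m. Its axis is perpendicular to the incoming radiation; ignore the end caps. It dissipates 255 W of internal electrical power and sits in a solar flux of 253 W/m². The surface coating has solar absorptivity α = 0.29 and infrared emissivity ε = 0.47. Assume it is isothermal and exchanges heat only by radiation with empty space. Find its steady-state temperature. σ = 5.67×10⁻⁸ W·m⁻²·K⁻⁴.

At steady state, absorbed solar power + internal power = radiated power.
Absorbed: α·S·A_cross = 0.29·253·5.806 = 426.0 W (cross-section 2rL).
Total input = 426.0 + 255 = 681.0 W.
Radiated: εσ·A_surf·T⁴ with A_surf = 2πrL = 18.24 m².
T⁴ = 681.0/(0.47·5.67×10⁻⁸·18.24) = 1.401×10⁹ K⁴.

T ≈ 193 K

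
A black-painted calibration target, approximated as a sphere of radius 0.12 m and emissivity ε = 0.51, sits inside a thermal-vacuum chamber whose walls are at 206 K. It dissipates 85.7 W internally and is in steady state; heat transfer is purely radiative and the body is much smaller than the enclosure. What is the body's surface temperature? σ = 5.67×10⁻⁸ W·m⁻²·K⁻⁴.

For a small grey body in a large enclosure, net radiated power = εσA(T⁴ − T_w⁴).
Steady state: P = εσA(T⁴ − T_w⁴) with A = 4πr² = 0.1810 m².
T⁴ = P/(εσA) + T_w⁴ = 85.7/(0.51·5.67×10⁻⁸·0.1810) + (206)⁴
    = 1.638×10¹⁰ + 1.801×10⁹ = 1.818×10¹⁰ K⁴.

T ≈ 367 K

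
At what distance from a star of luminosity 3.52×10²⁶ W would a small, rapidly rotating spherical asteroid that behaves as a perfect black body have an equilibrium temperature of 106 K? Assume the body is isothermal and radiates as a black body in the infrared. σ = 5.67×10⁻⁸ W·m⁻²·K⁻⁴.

For an isothermal black-emitting sphere, (1−a)S·πr² = σ·4πr²·T⁴ ⇒ S = 4σT⁴/(1−a).
S = 4·5.67×10⁻⁸·(106)⁴/1.00 = 28.63 W/m².
Flux falls as S = L/(4πd²), so d = √(L/(4πS)) = √(3.52×10²⁶/(4π·28.63)).

d ≈ 9.89×10¹¹ m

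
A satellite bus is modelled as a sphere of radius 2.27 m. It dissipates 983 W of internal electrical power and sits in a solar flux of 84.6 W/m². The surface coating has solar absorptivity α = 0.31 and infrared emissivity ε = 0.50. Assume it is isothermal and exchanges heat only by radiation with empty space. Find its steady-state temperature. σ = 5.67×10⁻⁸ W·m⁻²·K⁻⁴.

At steady state, absorbed solar power + internal power = radiated power.
Absorbed: α·S·A_cross = 0.31·84.6·16.19 = 424.6 W (cross-section πr²).
Total input = 424.6 + 983 = 1408 W.
Radiated: εσ·A_surf·T⁴ with A_surf = 4πr² = 64.75 m².
T⁴ = 1408/(0.50·5.67×10⁻⁸·64.75) = 7.667×10⁸ K⁴.

T ≈ 166 K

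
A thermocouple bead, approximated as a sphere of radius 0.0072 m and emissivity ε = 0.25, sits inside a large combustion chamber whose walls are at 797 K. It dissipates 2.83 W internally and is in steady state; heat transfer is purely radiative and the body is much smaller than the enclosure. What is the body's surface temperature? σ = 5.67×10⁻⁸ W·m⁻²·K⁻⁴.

T ≈ 918 K

For a small grey body in a large enclosure, net radiated power = εσA(T⁴ − T_w⁴).
Steady state: P = εσA(T⁴ − T_w⁴) with A = 4πr² = 6.514×10⁻⁴ m².
T⁴ = P/(εσA) + T_w⁴ = 2.83/(0.25·5.67×10⁻⁸·6.514×10⁻⁴) + (797)⁴
    = 3.065×10¹¹ + 4.035×10¹¹ = 7.100×10¹¹ K⁴.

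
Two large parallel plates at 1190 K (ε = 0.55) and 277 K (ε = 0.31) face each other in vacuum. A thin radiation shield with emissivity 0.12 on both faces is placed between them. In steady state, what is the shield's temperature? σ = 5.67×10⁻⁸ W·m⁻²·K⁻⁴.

T_s ≈ 1020 K

In steady state the net flux on the hot side equals that on the cold side.
σ(T₁⁴−T_s⁴)/D₁ = σ(T_s⁴−T₂⁴)/D₂, with D₁ = 1/ε₁+1/ε_s−1 = 9.152, D₂ = 1/ε_s+1/ε₂−1 = 10.56.
Solve for T_s⁴: T_s⁴ = (D₂·T₁⁴ + D₁·T₂⁴)/(D₁+D₂) = 1.077×10¹² K⁴.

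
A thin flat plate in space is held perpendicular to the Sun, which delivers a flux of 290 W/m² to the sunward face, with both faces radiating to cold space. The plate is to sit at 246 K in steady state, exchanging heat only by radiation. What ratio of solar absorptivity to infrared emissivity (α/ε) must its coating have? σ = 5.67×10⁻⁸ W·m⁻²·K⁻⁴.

Balance: αS·A = εσ·2A·T⁴ ⇒ α/ε = 2σT⁴/S.
α/ε = 2·5.67×10⁻⁸·(246)⁴/290 = 2·5.67×10⁻⁸·3.662×10⁹/290.

α/ε ≈ 1.43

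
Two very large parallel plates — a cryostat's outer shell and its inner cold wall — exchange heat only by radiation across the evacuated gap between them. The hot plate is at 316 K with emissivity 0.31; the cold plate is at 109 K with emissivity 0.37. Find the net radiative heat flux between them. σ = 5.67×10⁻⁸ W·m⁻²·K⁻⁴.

q ≈ 113 W/m²

For two infinite grey parallel plates, q = σ(T₁⁴ − T₂⁴)/(1/ε₁ + 1/ε₂ − 1).
T₁⁴ − T₂⁴ = 9.971×10⁹ − 1.412×10⁸ = 9.830×10⁹ K⁴.
1/ε₁ + 1/ε₂ − 1 = 3.226 + 2.703 − 1 = 4.929.
q = 5.67×10⁻⁸ × 9.830×10⁹ / 4.929.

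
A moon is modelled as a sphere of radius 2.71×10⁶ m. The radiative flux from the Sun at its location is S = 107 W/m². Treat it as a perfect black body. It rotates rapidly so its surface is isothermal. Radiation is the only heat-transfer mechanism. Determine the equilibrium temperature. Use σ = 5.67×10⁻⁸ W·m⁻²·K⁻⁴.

T ≈ 147 K

At equilibrium, absorbed power = emitted power.
Absorbing cross-section = πr² = 2.307×10¹³ m²; emitting surface = 4πr² = 9.229×10¹³ m² (ratio 4).
S·A_cross = εσ·A_surf·T⁴  ⇒  T⁴ = S/(4σ).
T⁴ = 1.00·107/(4·5.67×10⁻⁸) = 4.718×10⁸ K⁴.
T = (4.718×10⁸)^(1/4).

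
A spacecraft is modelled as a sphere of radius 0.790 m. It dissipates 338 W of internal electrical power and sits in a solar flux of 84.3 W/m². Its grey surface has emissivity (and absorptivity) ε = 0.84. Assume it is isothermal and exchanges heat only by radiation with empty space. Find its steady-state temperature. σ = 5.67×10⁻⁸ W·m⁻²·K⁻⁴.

At steady state, absorbed solar power + internal power = radiated power.
Absorbed: α·S·A_cross = 0.84·84.3·1.961 = 138.8 W (cross-section πr²).
Total input = 138.8 + 338 = 476.8 W.
Radiated: εσ·A_surf·T⁴ with A_surf = 4πr² = 7.843 m².
T⁴ = 476.8/(0.84·5.67×10⁻⁸·7.843) = 1.277×10⁹ K⁴.

T ≈ 189 K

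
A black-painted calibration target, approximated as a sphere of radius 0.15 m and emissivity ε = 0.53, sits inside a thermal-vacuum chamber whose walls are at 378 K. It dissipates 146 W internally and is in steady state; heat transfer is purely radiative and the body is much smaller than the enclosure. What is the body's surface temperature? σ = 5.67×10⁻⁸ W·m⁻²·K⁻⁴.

For a small grey body in a large enclosure, net radiated power = εσA(T⁴ − T_w⁴).
Steady state: P = εσA(T⁴ − T_w⁴) with A = 4πr² = 0.2827 m².
T⁴ = P/(εσA) + T_w⁴ = 146/(0.53·5.67×10⁻⁸·0.2827) + (378)⁴
    = 1.718×10¹⁰ + 2.042×10¹⁰ = 3.760×10¹⁰ K⁴.

T ≈ 440 K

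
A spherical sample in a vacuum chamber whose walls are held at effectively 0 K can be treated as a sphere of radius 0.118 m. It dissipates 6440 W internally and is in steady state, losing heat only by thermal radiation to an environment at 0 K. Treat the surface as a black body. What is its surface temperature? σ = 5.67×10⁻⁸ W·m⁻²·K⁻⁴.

Steady state: internal power = radiated power, P = εσA T⁴.
Radiating area A = 4πr² = 0.1750 m².
T⁴ = P/(εσA) = 6440/(1.0·5.67×10⁻⁸·0.1750) = 6.491×10¹¹ K⁴.
T = (6.491×10¹¹)^(1/4).

T ≈ 898 K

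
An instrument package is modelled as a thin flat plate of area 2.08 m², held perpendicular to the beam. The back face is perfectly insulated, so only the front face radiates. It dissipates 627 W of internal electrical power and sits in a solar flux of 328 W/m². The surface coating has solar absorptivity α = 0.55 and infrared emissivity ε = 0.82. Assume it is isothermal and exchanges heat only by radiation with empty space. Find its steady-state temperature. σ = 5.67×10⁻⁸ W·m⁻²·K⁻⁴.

T ≈ 319 K

At steady state, absorbed solar power + internal power = radiated power.
Absorbed: α·S·A_cross = 0.55·328·2.080 = 375.2 W (cross-section A).
Total input = 375.2 + 627 = 1002 W.
Radiated: εσ·A_surf·T⁴ with A_surf = A = 2.080 m².
T⁴ = 1002/(0.82·5.67×10⁻⁸·2.080) = 1.036×10¹⁰ K⁴.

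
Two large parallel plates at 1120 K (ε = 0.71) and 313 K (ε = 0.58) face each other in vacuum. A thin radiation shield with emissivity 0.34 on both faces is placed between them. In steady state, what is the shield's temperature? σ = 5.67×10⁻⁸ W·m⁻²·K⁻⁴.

In steady state the net flux on the hot side equals that on the cold side.
σ(T₁⁴−T_s⁴)/D₁ = σ(T_s⁴−T₂⁴)/D₂, with D₁ = 1/ε₁+1/ε_s−1 = 3.350, D₂ = 1/ε_s+1/ε₂−1 = 3.665.
Solve for T_s⁴: T_s⁴ = (D₂·T₁⁴ + D₁·T₂⁴)/(D₁+D₂) = 8.267×10¹¹ K⁴.

T_s ≈ 954 K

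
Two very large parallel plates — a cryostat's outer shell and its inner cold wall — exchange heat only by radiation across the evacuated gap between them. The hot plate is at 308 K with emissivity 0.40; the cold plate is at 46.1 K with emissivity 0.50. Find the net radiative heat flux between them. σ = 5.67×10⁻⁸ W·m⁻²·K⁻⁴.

For two infinite grey parallel plates, q = σ(T₁⁴ − T₂⁴)/(1/ε₁ + 1/ε₂ − 1).
T₁⁴ − T₂⁴ = 8.999×10⁹ − 4.517×10⁶ = 8.995×10⁹ K⁴.
1/ε₁ + 1/ε₂ − 1 = 2.500 + 2.000 − 1 = 3.500.
q = 5.67×10⁻⁸ × 8.995×10⁹ / 3.500.

q ≈ 146 W/m²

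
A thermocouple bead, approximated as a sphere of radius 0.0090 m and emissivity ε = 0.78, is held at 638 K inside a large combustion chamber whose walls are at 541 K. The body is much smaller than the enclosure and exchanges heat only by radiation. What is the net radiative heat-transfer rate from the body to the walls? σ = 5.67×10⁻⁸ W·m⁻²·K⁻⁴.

For a small grey body in a large enclosure: P_net = εσA(T_body⁴ − T_wall⁴).
A = 4πr² = 0.001018 m²; T_body⁴ − T_wall⁴ = 1.657×10¹¹ − 8.566×10¹⁰ = 8.002×10¹⁰ K⁴.
|P_net| = 0.78·5.67×10⁻⁸·0.001018·8.002×10¹⁰.

P_net ≈ 3.60 W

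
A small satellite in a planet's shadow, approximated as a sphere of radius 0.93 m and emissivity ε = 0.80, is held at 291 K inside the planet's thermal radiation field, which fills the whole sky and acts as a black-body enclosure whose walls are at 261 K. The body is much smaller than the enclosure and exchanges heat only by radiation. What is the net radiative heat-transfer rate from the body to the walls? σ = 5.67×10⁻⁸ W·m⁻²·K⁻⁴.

For a small grey body in a large enclosure: P_net = εσA(T_body⁴ − T_wall⁴).
A = 4πr² = 10.87 m²; T_body⁴ − T_wall⁴ = 7.171×10⁹ − 4.640×10⁹ = 2.530×10⁹ K⁴.
|P_net| = 0.80·5.67×10⁻⁸·10.87·2.530×10⁹.

P_net ≈ 1250 W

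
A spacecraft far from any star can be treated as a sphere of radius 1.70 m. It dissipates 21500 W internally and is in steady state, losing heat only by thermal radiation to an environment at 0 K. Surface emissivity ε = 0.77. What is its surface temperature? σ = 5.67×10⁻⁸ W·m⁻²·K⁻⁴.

Steady state: internal power = radiated power, P = εσA T⁴.
Radiating area A = 4πr² = 36.32 m².
T⁴ = P/(εσA) = 21500/(0.77·5.67×10⁻⁸·36.32) = 1.356×10¹⁰ K⁴.
T = (1.356×10¹⁰)^(1/4).

T ≈ 341 K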